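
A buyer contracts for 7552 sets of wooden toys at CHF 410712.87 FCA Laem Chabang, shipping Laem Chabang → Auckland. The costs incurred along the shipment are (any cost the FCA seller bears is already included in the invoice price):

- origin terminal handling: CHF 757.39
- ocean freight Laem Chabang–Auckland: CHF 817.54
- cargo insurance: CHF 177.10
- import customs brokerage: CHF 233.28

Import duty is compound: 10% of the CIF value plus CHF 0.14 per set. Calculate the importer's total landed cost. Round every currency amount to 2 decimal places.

Total landed cost: CHF 455001.95

FCA: the seller delivers export-cleared goods to the carrier; the buyer bears costs from that point.
CIF value = FCA price + origin terminal + freight + insurance = 410712.87 + 757.39 + 817.54 + 177.10 = 412464.90
Ad valorem component: 412464.90 × 10% = 41246.49
Specific component: 7552 × 0.14 = 1057.28
Import duty = 41246.49 + 1057.28 = 42303.77
Buyer bears: origin terminal 757.39 + freight 817.54 + insurance 177.10 + brokerage 233.28 + duty 42303.77 = 44289.08
Landed cost = invoice 410712.87 + 44289.08 = 455001.95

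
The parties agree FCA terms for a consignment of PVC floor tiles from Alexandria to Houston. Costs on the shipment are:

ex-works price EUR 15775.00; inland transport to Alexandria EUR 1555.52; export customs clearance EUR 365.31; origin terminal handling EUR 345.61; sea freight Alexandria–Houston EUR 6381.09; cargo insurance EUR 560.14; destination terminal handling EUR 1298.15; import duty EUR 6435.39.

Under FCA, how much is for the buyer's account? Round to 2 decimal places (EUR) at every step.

Buyer's account: EUR 15020.38

FCA: the seller delivers export-cleared goods to the carrier; the buyer bears costs from that point.
Seller's account: goods 15775.00 + inland to port 1555.52 + export clearance 365.31 = 17695.83
Buyer's account: origin terminal 345.61 + freight 6381.09 + insurance 560.14 + destination terminal 1298.15 + duty 6435.39 = 15020.38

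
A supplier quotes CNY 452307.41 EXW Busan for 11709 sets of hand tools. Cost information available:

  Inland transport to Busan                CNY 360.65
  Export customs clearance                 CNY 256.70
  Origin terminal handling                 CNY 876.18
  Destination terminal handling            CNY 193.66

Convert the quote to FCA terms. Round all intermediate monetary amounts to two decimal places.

FCA price: CNY 452924.76

Not relevant to the conversion: destination terminal, origin terminal — on the buyer under both terms; not part of either seller's price.
From EXW to FCA, the seller additionally bears: inland to port, export clearance.
FCA price = 452307.41 + 360.65 + 256.70 = 452924.76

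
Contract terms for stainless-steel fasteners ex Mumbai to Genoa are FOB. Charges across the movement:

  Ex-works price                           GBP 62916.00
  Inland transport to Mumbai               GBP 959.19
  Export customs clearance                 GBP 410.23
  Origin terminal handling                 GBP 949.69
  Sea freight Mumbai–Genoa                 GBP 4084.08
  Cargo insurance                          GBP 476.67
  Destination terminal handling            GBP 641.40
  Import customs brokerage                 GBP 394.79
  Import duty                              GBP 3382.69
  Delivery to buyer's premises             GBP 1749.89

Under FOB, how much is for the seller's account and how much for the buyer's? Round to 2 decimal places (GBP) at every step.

FOB: the seller bears costs until goods are on board at the origin port; the buyer bears freight, insurance and all costs thereafter.
Seller's account: goods 62916.00 + inland to port 959.19 + export clearance 410.23 + origin terminal 949.69 = 65235.11
Buyer's account: freight 4084.08 + insurance 476.67 + destination terminal 641.40 + brokerage 394.79 + duty 3382.69 + delivery 1749.89 = 10729.52

Seller: GBP 65235.11; buyer: GBP 10729.52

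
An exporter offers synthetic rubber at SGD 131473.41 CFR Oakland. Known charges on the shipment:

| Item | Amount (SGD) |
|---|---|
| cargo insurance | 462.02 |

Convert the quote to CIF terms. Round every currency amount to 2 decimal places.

CIF price: SGD 131935.43

From CFR to CIF, the seller additionally bears: insurance.
CIF price = 131473.41 + 462.02 = 131935.43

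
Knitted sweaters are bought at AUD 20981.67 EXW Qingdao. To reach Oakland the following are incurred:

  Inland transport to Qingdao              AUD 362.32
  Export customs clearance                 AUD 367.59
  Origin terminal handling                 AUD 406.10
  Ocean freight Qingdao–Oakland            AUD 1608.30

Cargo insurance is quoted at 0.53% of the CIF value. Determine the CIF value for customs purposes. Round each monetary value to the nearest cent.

Let C be the CIF value. C = EXW price + pre-shipment costs + freight + 0.53% × C
C − 0.53% × C = 20981.67 + 362.32 + 367.59 + 406.10 + 1608.30
0.9947 × C = 23725.98
C = 23725.98 / 0.9947 = 23852.40
Insurance premium = 0.53% × 23852.40 = 126.42

CIF value: AUD 23852.40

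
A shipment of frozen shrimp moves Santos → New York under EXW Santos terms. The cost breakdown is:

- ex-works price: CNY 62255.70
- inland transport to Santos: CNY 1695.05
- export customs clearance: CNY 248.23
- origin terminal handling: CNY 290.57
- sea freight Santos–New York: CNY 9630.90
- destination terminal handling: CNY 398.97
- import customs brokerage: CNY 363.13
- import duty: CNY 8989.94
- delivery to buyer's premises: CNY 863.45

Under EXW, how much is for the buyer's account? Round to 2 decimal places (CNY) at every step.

EXW: the seller makes goods available at their premises; the buyer bears all onward costs.
Seller's account: goods 62255.70 = 62255.70
Buyer's account: inland to port 1695.05 + export clearance 248.23 + origin terminal 290.57 + freight 9630.90 + destination terminal 398.97 + brokerage 363.13 + duty 8989.94 + delivery 863.45 = 22480.24

Buyer's account: CNY 22480.24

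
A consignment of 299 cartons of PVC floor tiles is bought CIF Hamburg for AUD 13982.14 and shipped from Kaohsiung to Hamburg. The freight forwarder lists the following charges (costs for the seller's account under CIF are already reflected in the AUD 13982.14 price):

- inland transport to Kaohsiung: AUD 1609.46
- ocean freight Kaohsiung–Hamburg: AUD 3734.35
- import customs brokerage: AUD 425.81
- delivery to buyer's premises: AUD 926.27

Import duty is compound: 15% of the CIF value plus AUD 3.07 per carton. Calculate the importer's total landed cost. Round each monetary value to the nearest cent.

CIF: the seller pays costs through ocean freight and marine insurance to the destination port.
Already in the invoice (seller's account under CIF): inland to port, freight — exclude.
The CIF price already equals the CIF value: 13982.14
Ad valorem component: 13982.14 × 15% = 2097.32
Specific component: 299 × 3.07 = 917.93
Import duty = 2097.32 + 917.93 = 3015.25
Buyer bears: brokerage 425.81 + delivery 926.27 + duty 3015.25 = 4367.33
Landed cost = invoice 13982.14 + 4367.33 = 18349.47

Total landed cost: AUD 18349.47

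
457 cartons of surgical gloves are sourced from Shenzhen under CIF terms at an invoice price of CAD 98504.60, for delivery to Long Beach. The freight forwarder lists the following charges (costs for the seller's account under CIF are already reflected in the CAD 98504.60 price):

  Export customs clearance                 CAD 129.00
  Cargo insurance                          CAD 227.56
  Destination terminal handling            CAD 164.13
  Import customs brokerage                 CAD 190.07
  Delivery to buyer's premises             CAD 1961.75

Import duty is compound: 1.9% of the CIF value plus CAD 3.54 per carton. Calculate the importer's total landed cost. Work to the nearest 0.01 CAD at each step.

CIF: the seller pays costs through ocean freight and marine insurance to the destination port.
Already in the invoice (seller's account under CIF): export clearance, insurance — exclude.
The CIF price already equals the CIF value: 98504.60
Ad valorem component: 98504.60 × 1.9% = 1871.59
Specific component: 457 × 3.54 = 1617.78
Import duty = 1871.59 + 1617.78 = 3489.37
Buyer bears: destination terminal 164.13 + brokerage 190.07 + delivery 1961.75 + duty 3489.37 = 5805.32
Landed cost = invoice 98504.60 + 5805.32 = 104309.92

Total landed cost: CAD 104309.92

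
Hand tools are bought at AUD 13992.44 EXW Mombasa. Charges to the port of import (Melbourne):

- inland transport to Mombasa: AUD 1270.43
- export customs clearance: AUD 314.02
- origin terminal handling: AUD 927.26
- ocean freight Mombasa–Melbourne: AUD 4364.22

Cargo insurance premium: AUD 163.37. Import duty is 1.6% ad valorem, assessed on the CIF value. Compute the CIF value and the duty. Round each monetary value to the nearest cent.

CIF = EXW price + pre-shipment costs + freight + insurance
CIF = 13992.44 + 1270.43 + 314.02 + 927.26 + 4364.22 + 163.37 = 21031.74
Import duty = 21031.74 × 1.6% = 336.51

CIF value: AUD 21031.74; import duty: AUD 336.51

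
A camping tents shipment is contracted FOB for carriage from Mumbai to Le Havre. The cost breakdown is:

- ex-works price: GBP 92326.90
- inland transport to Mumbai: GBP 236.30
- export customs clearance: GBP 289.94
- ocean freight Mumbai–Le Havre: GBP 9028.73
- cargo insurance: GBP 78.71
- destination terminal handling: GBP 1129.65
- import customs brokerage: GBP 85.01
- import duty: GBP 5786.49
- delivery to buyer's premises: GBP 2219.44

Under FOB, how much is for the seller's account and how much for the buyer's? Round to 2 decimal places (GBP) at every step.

FOB: the seller bears costs until goods are on board at the origin port; the buyer bears freight, insurance and all costs thereafter.
Seller's account: goods 92326.90 + inland to port 236.30 + export clearance 289.94 = 92853.14
Buyer's account: freight 9028.73 + insurance 78.71 + destination terminal 1129.65 + brokerage 85.01 + duty 5786.49 + delivery 2219.44 = 18328.03

Seller: GBP 92853.14; buyer: GBP 18328.03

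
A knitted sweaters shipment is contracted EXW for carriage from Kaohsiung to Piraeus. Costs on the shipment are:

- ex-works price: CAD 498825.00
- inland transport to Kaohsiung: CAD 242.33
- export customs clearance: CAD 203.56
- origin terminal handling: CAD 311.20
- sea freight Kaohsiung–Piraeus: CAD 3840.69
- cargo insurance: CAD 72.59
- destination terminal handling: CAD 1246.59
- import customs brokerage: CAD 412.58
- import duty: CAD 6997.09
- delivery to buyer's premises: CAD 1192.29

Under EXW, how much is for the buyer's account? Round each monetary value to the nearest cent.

Buyer's account: CAD 14518.92

EXW: the seller makes goods available at their premises; the buyer bears all onward costs.
Seller's account: goods 498825.00 = 498825.00
Buyer's account: inland to port 242.33 + export clearance 203.56 + origin terminal 311.20 + freight 3840.69 + insurance 72.59 + destination terminal 1246.59 + brokerage 412.58 + duty 6997.09 + delivery 1192.29 = 14518.92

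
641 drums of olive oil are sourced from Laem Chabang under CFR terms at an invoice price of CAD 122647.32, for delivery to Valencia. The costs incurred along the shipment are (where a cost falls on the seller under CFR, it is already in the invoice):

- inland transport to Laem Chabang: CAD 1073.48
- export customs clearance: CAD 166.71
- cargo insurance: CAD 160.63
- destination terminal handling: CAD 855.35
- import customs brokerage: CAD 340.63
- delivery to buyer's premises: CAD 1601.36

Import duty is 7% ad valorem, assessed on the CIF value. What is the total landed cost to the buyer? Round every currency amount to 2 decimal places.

Total landed cost: CAD 134201.85

CFR: the seller pays costs through ocean freight to the destination port, but not insurance.
Already in the invoice (seller's account under CFR): inland to port, export clearance — exclude.
CIF value = CFR price + insurance = 122647.32 + 160.63 = 122807.95
Import duty = 122807.95 × 7% = 8596.56
Buyer bears: insurance 160.63 + destination terminal 855.35 + brokerage 340.63 + delivery 1601.36 + duty 8596.56 = 11554.53
Landed cost = invoice 122647.32 + 11554.53 = 134201.85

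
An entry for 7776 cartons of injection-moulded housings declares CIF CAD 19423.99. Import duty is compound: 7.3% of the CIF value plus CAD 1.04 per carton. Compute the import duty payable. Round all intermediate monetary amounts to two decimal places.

Import duty: CAD 9504.99

Ad valorem component: 19423.99 × 7.3% = 1417.95
Specific component: 7776 × 1.04 = 8087.04
Import duty = 1417.95 + 8087.04 = 9504.99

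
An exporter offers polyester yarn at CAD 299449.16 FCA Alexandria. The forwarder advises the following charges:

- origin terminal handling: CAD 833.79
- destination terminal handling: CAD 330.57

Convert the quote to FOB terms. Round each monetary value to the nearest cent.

FOB price: CAD 300282.95

Not relevant to the conversion: destination terminal — on the buyer under both terms; not part of either seller's price.
From FCA to FOB, the seller additionally bears: origin terminal.
FOB price = 299449.16 + 833.79 = 300282.95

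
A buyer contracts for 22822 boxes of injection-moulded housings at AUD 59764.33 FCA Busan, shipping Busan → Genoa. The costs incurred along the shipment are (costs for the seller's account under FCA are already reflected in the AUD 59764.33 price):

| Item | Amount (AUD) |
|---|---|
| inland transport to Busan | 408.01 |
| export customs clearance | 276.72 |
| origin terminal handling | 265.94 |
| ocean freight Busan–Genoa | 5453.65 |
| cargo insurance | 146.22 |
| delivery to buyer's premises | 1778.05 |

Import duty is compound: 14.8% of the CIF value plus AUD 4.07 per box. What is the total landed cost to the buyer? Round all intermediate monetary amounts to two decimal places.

Total landed cost: AUD 170006.99

FCA: the seller delivers export-cleared goods to the carrier; the buyer bears costs from that point.
Already in the invoice (seller's account under FCA): inland to port, export clearance — exclude.
CIF value = FCA price + origin terminal + freight + insurance = 59764.33 + 265.94 + 5453.65 + 146.22 = 65630.14
Ad valorem component: 65630.14 × 14.8% = 9713.26
Specific component: 22822 × 4.07 = 92885.54
Import duty = 9713.26 + 92885.54 = 102598.80
Buyer bears: origin terminal 265.94 + freight 5453.65 + insurance 146.22 + delivery 1778.05 + duty 102598.80 = 110242.66
Landed cost = invoice 59764.33 + 110242.66 = 170006.99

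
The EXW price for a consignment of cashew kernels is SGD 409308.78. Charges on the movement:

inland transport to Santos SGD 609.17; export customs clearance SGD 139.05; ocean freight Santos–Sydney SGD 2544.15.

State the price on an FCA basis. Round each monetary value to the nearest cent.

FCA price: SGD 410057.00

Not relevant to the conversion: freight — on the buyer under both terms; not part of either seller's price.
From EXW to FCA, the seller additionally bears: inland to port, export clearance.
FCA price = 409308.78 + 609.17 + 139.05 = 410057.00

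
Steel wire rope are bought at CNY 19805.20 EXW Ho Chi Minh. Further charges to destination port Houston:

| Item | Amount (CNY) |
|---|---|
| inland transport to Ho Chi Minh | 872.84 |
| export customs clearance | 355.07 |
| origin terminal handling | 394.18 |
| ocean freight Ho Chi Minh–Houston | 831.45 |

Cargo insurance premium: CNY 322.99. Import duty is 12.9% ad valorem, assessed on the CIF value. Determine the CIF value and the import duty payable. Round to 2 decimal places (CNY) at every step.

CIF value: CNY 22581.73; import duty: CNY 2913.04

CIF = EXW price + pre-shipment costs + freight + insurance
CIF = 19805.20 + 872.84 + 355.07 + 394.18 + 831.45 + 322.99 = 22581.73
Import duty = 22581.73 × 12.9% = 2913.04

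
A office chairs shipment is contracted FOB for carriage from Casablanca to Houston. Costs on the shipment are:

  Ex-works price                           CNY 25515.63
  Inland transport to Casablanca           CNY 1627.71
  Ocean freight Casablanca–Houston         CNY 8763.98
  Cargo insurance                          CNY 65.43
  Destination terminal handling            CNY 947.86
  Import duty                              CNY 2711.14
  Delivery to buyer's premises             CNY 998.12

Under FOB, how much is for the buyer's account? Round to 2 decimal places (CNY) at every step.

Buyer's account: CNY 13486.53

FOB: the seller bears costs until goods are on board at the origin port; the buyer bears freight, insurance and all costs thereafter.
Seller's account: goods 25515.63 + inland to port 1627.71 = 27143.34
Buyer's account: freight 8763.98 + insurance 65.43 + destination terminal 947.86 + duty 2711.14 + delivery 998.12 = 13486.53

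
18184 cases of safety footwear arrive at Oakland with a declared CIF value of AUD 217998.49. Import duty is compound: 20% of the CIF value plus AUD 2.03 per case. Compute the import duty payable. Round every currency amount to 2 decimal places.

Import duty: AUD 80513.22

Ad valorem component: 217998.49 × 20% = 43599.70
Specific component: 18184 × 2.03 = 36913.52
Import duty = 43599.70 + 36913.52 = 80513.22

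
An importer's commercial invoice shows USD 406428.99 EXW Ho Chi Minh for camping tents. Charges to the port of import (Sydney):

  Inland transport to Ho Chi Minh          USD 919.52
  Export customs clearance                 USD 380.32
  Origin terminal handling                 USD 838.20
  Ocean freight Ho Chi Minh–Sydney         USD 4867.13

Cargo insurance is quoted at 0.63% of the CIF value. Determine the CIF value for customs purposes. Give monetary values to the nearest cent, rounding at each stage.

Let C be the CIF value. C = EXW price + pre-shipment costs + freight + 0.63% × C
C − 0.63% × C = 406428.99 + 919.52 + 380.32 + 838.20 + 4867.13
0.9937 × C = 413434.16
C = 413434.16 / 0.9937 = 416055.31
Insurance premium = 0.63% × 416055.31 = 2621.15

CIF value: USD 416055.31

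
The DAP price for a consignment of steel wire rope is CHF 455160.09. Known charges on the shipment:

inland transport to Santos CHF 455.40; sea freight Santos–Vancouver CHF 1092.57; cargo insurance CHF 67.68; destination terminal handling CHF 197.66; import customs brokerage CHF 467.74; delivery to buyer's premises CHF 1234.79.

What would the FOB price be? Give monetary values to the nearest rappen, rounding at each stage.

FOB price: CHF 452567.39

Not relevant to the conversion: inland to port — on the seller under both DAP and FOB; already in the DAP price and stays in the FOB price. brokerage — on the buyer under both terms; not part of either seller's price.
From DAP to FOB, the seller no longer bears: freight, insurance, destination terminal, delivery.
FOB price = 455160.09 − 1092.57 − 67.68 − 197.66 − 1234.79 = 452567.39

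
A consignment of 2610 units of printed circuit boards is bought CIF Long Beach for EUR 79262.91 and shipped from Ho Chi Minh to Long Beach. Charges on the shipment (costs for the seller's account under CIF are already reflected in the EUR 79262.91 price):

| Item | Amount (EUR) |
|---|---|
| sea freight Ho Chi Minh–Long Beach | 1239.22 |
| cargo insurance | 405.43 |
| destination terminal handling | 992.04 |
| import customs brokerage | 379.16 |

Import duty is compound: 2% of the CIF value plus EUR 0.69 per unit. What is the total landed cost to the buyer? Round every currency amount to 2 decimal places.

Total landed cost: EUR 84020.27

CIF: the seller pays costs through ocean freight and marine insurance to the destination port.
Already in the invoice (seller's account under CIF): freight, insurance — exclude.
The CIF price already equals the CIF value: 79262.91
Ad valorem component: 79262.91 × 2% = 1585.26
Specific component: 2610 × 0.69 = 1800.90
Import duty = 1585.26 + 1800.90 = 3386.16
Buyer bears: destination terminal 992.04 + brokerage 379.16 + duty 3386.16 = 4757.36
Landed cost = invoice 79262.91 + 4757.36 = 84020.27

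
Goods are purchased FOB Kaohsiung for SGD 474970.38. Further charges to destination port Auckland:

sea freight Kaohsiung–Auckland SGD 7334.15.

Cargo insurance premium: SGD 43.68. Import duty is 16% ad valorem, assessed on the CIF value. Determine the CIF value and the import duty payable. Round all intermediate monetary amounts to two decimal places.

CIF = FOB price + freight + insurance
CIF = 474970.38 + 7334.15 + 43.68 = 482348.21
Import duty = 482348.21 × 16% = 77175.71

CIF value: SGD 482348.21; import duty: SGD 77175.71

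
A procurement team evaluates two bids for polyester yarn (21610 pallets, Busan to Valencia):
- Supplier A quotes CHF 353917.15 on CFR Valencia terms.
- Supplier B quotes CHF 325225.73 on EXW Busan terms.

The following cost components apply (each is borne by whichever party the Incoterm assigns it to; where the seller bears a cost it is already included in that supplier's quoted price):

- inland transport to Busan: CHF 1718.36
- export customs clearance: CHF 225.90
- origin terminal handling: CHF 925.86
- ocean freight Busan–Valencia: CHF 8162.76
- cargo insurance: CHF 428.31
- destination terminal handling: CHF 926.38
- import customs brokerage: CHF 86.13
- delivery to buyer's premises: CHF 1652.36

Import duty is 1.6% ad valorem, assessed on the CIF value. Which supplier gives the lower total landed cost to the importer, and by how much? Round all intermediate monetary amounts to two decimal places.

Supplier B is cheaper by CHF 17941.08

Supplier A (CFR):
CIF value = CFR price + insurance = 353917.15 + 428.31 = 354345.46
Import duty = 354345.46 × 1.6% = 5669.53
Buyer bears (A): 428.31 + 926.38 + 86.13 + 1652.36 = 3093.18
Landed cost (A) = invoice 353917.15 + 3093.18 + duty 5669.53 = 362679.86
Supplier B (EXW):
CIF value = EXW price + inland to port + export clearance + origin terminal + freight + insurance = 325225.73 + 1718.36 + 225.90 + 925.86 + 8162.76 + 428.31 = 336686.92
Import duty = 336686.92 × 1.6% = 5386.99
Buyer bears (B): 1718.36 + 225.90 + 925.86 + 8162.76 + 428.31 + 926.38 + 86.13 + 1652.36 = 14126.06
Landed cost (B) = invoice 325225.73 + 14126.06 + duty 5386.99 = 344738.78
Difference = |362679.86 − 344738.78| = 17941.08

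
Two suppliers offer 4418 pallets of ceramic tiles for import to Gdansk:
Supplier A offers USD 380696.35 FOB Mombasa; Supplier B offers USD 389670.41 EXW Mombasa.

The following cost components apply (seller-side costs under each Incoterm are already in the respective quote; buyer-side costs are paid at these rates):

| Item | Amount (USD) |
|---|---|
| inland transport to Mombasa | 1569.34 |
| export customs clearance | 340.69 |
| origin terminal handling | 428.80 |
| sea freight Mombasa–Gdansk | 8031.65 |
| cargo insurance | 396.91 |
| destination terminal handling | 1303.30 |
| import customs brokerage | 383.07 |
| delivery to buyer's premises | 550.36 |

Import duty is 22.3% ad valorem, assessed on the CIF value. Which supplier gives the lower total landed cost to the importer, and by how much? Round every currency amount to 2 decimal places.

Supplier A is cheaper by USD 13835.67

Supplier A (FOB):
CIF value = FOB price + freight + insurance = 380696.35 + 8031.65 + 396.91 = 389124.91
Import duty = 389124.91 × 22.3% = 86774.85
Buyer bears (A): 8031.65 + 396.91 + 1303.30 + 383.07 + 550.36 = 10665.29
Landed cost (A) = invoice 380696.35 + 10665.29 + duty 86774.85 = 478136.49
Supplier B (EXW):
CIF value = EXW price + inland to port + export clearance + origin terminal + freight + insurance = 389670.41 + 1569.34 + 340.69 + 428.80 + 8031.65 + 396.91 = 400437.80
Import duty = 400437.80 × 22.3% = 89297.63
Buyer bears (B): 1569.34 + 340.69 + 428.80 + 8031.65 + 396.91 + 1303.30 + 383.07 + 550.36 = 13004.12
Landed cost (B) = invoice 389670.41 + 13004.12 + duty 89297.63 = 491972.16
Difference = |478136.49 − 491972.16| = 13835.67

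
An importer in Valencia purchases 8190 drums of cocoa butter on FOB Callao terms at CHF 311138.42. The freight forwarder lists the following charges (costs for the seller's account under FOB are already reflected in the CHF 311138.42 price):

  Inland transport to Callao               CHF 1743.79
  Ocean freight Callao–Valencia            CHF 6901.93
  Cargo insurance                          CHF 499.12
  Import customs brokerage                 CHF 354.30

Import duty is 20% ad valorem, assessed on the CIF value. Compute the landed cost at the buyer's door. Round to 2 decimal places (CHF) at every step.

Total landed cost: CHF 382601.66

FOB: the seller bears costs until goods are on board at the origin port; the buyer bears freight, insurance and all costs thereafter.
Already in the invoice (seller's account under FOB): inland to port — exclude.
CIF value = FOB price + freight + insurance = 311138.42 + 6901.93 + 499.12 = 318539.47
Import duty = 318539.47 × 20% = 63707.89
Buyer bears: freight 6901.93 + insurance 499.12 + brokerage 354.30 + duty 63707.89 = 71463.24
Landed cost = invoice 311138.42 + 71463.24 = 382601.66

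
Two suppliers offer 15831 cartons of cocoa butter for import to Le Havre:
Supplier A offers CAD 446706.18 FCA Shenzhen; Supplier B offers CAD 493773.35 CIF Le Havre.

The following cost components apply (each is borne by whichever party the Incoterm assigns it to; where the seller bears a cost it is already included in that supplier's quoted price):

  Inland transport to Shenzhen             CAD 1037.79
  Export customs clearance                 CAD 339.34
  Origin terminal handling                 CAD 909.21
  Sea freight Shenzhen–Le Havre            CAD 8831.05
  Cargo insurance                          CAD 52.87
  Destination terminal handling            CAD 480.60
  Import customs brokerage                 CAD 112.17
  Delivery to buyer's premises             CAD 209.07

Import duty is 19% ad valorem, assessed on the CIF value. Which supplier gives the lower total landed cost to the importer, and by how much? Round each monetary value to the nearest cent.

Supplier A is cheaper by CAD 44356.11

Supplier A (FCA):
CIF value = FCA price + origin terminal + freight + insurance = 446706.18 + 909.21 + 8831.05 + 52.87 = 456499.31
Import duty = 456499.31 × 19% = 86734.87
Buyer bears (A): 909.21 + 8831.05 + 52.87 + 480.60 + 112.17 + 209.07 = 10594.97
Landed cost (A) = invoice 446706.18 + 10594.97 + duty 86734.87 = 544036.02
Supplier B (CIF):
The CIF price already equals the CIF value: 493773.35
Import duty = 493773.35 × 19% = 93816.94
Buyer bears (B): 480.60 + 112.17 + 209.07 = 801.84
Landed cost (B) = invoice 493773.35 + 801.84 + duty 93816.94 = 588392.13
Difference = |544036.02 − 588392.13| = 44356.11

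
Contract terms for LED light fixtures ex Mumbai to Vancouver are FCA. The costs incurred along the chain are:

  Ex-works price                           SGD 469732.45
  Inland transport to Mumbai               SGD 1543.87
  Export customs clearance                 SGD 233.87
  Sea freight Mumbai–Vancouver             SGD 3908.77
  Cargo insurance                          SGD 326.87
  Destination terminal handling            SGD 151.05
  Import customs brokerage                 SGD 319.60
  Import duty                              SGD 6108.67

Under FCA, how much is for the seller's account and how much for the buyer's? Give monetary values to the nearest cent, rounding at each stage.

FCA: the seller delivers export-cleared goods to the carrier; the buyer bears costs from that point.
Seller's account: goods 469732.45 + inland to port 1543.87 + export clearance 233.87 = 471510.19
Buyer's account: freight 3908.77 + insurance 326.87 + destination terminal 151.05 + brokerage 319.60 + duty 6108.67 = 10814.96

Seller: SGD 471510.19; buyer: SGD 10814.96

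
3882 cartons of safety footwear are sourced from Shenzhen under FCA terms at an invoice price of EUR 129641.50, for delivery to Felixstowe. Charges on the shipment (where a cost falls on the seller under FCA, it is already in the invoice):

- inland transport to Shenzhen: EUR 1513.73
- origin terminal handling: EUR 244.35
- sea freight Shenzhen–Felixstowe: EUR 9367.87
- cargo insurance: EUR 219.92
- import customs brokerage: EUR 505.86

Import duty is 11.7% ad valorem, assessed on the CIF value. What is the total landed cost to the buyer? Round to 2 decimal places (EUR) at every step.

FCA: the seller delivers export-cleared goods to the carrier; the buyer bears costs from that point.
Already in the invoice (seller's account under FCA): inland to port — exclude.
CIF value = FCA price + origin terminal + freight + insurance = 129641.50 + 244.35 + 9367.87 + 219.92 = 139473.64
Import duty = 139473.64 × 11.7% = 16318.42
Buyer bears: origin terminal 244.35 + freight 9367.87 + insurance 219.92 + brokerage 505.86 + duty 16318.42 = 26656.42
Landed cost = invoice 129641.50 + 26656.42 = 156297.92

Total landed cost: EUR 156297.92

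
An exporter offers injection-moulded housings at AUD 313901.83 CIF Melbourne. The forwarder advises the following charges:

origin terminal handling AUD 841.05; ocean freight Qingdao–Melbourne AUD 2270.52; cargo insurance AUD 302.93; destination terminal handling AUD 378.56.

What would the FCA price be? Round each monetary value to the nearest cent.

Not relevant to the conversion: destination terminal — on the buyer under both terms; not part of either seller's price.
From CIF to FCA, the seller no longer bears: origin terminal, freight, insurance.
FCA price = 313901.83 − 841.05 − 2270.52 − 302.93 = 310487.33

FCA price: AUD 310487.33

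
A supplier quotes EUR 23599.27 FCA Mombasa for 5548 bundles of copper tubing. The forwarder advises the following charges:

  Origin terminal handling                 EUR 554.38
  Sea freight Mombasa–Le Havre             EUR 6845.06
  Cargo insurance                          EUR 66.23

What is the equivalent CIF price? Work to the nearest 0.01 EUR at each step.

CIF price: EUR 31064.94

From FCA to CIF, the seller additionally bears: origin terminal, freight, insurance.
CIF price = 23599.27 + 554.38 + 6845.06 + 66.23 = 31064.94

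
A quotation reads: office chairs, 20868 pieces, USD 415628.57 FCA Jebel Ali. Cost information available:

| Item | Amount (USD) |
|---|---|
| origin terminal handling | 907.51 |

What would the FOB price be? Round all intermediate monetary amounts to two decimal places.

From FCA to FOB, the seller additionally bears: origin terminal.
FOB price = 415628.57 + 907.51 = 416536.08

FOB price: USD 416536.08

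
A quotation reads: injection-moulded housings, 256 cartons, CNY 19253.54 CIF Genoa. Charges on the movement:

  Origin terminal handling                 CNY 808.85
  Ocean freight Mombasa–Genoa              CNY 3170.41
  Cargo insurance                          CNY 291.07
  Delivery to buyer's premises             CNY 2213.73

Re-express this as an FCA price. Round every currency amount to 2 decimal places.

FCA price: CNY 14983.21

Not relevant to the conversion: delivery — on the buyer under both terms; not part of either seller's price.
From CIF to FCA, the seller no longer bears: origin terminal, freight, insurance.
FCA price = 19253.54 − 808.85 − 3170.41 − 291.07 = 14983.21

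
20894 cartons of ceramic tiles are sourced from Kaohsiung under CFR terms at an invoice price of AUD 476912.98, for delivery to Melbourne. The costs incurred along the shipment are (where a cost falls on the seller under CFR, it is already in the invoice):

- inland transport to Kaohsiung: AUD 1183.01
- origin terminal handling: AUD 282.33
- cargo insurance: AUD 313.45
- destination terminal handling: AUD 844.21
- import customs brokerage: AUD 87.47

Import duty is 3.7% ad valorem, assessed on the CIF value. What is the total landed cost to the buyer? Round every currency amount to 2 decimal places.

CFR: the seller pays costs through ocean freight to the destination port, but not insurance.
Already in the invoice (seller's account under CFR): inland to port, origin terminal — exclude.
CIF value = CFR price + insurance = 476912.98 + 313.45 = 477226.43
Import duty = 477226.43 × 3.7% = 17657.38
Buyer bears: insurance 313.45 + destination terminal 844.21 + brokerage 87.47 + duty 17657.38 = 18902.51
Landed cost = invoice 476912.98 + 18902.51 = 495815.49

Total landed cost: AUD 495815.49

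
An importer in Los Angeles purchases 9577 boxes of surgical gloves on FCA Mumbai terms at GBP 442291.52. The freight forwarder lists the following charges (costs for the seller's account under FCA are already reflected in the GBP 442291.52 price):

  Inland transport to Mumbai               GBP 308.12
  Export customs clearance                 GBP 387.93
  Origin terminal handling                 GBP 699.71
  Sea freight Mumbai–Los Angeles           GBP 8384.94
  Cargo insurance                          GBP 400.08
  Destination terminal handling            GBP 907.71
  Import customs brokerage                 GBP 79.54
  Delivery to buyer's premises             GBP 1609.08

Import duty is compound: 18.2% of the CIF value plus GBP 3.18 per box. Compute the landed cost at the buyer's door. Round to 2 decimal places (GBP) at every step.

FCA: the seller delivers export-cleared goods to the carrier; the buyer bears costs from that point.
Already in the invoice (seller's account under FCA): inland to port, export clearance — exclude.
CIF value = FCA price + origin terminal + freight + insurance = 442291.52 + 699.71 + 8384.94 + 400.08 = 451776.25
Ad valorem component: 451776.25 × 18.2% = 82223.28
Specific component: 9577 × 3.18 = 30454.86
Import duty = 82223.28 + 30454.86 = 112678.14
Buyer bears: origin terminal 699.71 + freight 8384.94 + insurance 400.08 + destination terminal 907.71 + brokerage 79.54 + delivery 1609.08 + duty 112678.14 = 124759.20
Landed cost = invoice 442291.52 + 124759.20 = 567050.72

Total landed cost: GBP 567050.72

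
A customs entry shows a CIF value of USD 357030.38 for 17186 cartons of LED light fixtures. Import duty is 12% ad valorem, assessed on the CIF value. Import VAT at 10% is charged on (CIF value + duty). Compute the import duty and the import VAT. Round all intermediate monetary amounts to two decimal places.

Import duty: USD 42843.65; import VAT: USD 39987.40

Import duty = 357030.38 × 12% = 42843.65
VAT base = CIF + duty = 357030.38 + 42843.65 = 399874.03
Import VAT = 399874.03 × 10% = 39987.40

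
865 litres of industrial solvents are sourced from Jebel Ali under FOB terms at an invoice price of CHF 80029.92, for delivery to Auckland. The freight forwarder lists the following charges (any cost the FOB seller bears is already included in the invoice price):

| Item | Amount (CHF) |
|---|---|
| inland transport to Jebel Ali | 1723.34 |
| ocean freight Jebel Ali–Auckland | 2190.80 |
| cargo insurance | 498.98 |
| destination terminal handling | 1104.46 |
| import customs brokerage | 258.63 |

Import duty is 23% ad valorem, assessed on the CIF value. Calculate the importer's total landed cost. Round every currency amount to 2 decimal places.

FOB: the seller bears costs until goods are on board at the origin port; the buyer bears freight, insurance and all costs thereafter.
Already in the invoice (seller's account under FOB): inland to port — exclude.
CIF value = FOB price + freight + insurance = 80029.92 + 2190.80 + 498.98 = 82719.70
Import duty = 82719.70 × 23% = 19025.53
Buyer bears: freight 2190.80 + insurance 498.98 + destination terminal 1104.46 + brokerage 258.63 + duty 19025.53 = 23078.40
Landed cost = invoice 80029.92 + 23078.40 = 103108.32

Total landed cost: CHF 103108.32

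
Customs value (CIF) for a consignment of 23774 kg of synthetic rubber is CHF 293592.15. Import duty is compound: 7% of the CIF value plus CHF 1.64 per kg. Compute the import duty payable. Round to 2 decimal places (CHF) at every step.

Import duty: CHF 59540.81

Ad valorem component: 293592.15 × 7% = 20551.45
Specific component: 23774 × 1.64 = 38989.36
Import duty = 20551.45 + 38989.36 = 59540.81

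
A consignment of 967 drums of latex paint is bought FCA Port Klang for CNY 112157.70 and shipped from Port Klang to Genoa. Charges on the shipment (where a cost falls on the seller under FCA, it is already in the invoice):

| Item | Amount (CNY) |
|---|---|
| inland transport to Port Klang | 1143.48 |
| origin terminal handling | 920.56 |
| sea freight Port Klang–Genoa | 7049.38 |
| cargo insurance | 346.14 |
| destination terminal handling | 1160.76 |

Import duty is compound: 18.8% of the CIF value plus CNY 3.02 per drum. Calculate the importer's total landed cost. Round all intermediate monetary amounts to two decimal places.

Total landed cost: CNY 147203.95

FCA: the seller delivers export-cleared goods to the carrier; the buyer bears costs from that point.
Already in the invoice (seller's account under FCA): inland to port — exclude.
CIF value = FCA price + origin terminal + freight + insurance = 112157.70 + 920.56 + 7049.38 + 346.14 = 120473.78
Ad valorem component: 120473.78 × 18.8% = 22649.07
Specific component: 967 × 3.02 = 2920.34
Import duty = 22649.07 + 2920.34 = 25569.41
Buyer bears: origin terminal 920.56 + freight 7049.38 + insurance 346.14 + destination terminal 1160.76 + duty 25569.41 = 35046.25
Landed cost = invoice 112157.70 + 35046.25 = 147203.95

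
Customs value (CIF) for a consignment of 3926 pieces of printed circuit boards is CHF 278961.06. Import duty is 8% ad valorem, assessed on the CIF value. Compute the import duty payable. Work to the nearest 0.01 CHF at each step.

Import duty: CHF 22316.88

Import duty = 278961.06 × 8% = 22316.88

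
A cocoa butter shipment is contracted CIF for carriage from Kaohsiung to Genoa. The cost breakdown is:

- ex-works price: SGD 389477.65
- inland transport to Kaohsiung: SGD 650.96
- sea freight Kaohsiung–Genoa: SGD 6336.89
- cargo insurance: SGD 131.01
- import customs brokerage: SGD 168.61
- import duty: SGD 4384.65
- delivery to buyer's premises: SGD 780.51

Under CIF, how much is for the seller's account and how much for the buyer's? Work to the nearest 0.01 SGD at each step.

CIF: the seller pays costs through ocean freight and marine insurance to the destination port.
Seller's account: goods 389477.65 + inland to port 650.96 + freight 6336.89 + insurance 131.01 = 396596.51
Buyer's account: brokerage 168.61 + duty 4384.65 + delivery 780.51 = 5333.77

Seller: SGD 396596.51; buyer: SGD 5333.77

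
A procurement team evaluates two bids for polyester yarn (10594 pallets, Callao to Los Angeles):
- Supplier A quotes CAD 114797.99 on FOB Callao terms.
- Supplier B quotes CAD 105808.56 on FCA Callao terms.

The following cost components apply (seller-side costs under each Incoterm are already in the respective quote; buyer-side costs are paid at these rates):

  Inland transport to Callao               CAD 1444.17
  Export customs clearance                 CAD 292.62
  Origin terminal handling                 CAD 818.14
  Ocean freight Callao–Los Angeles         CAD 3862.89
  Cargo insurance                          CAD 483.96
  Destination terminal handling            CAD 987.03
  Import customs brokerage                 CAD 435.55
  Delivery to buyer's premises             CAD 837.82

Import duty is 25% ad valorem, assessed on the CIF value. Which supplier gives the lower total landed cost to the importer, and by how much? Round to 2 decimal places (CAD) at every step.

Supplier A (FOB):
CIF value = FOB price + freight + insurance = 114797.99 + 3862.89 + 483.96 = 119144.84
Import duty = 119144.84 × 25% = 29786.21
Buyer bears (A): 3862.89 + 483.96 + 987.03 + 435.55 + 837.82 = 6607.25
Landed cost (A) = invoice 114797.99 + 6607.25 + duty 29786.21 = 151191.45
Supplier B (FCA):
CIF value = FCA price + origin terminal + freight + insurance = 105808.56 + 818.14 + 3862.89 + 483.96 = 110973.55
Import duty = 110973.55 × 25% = 27743.39
Buyer bears (B): 818.14 + 3862.89 + 483.96 + 987.03 + 435.55 + 837.82 = 7425.39
Landed cost (B) = invoice 105808.56 + 7425.39 + duty 27743.39 = 140977.34
Difference = |151191.45 − 140977.34| = 10214.11

Supplier B is cheaper by CAD 10214.11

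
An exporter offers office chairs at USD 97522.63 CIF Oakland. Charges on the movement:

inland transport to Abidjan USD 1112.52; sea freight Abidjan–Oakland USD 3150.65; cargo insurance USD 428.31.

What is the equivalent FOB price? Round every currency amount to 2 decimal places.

Not relevant to the conversion: inland to port — on the seller under both CIF and FOB; already in the CIF price and stays in the FOB price.
From CIF to FOB, the seller no longer bears: freight, insurance.
FOB price = 97522.63 − 3150.65 − 428.31 = 93943.67

FOB price: USD 93943.67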